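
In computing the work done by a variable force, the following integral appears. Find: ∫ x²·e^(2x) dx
Integration by parts twice:
First: u=x², dv=e^(2x) dx => x²e^(2x)/2 - (2/2)∫ xe^(2x) dx
Second (∫ xe^(2x) dx): xe^(2x)/2 - e^(2x)/4
Combining: e^(2x)(x²/2-2x/4+2/8)+C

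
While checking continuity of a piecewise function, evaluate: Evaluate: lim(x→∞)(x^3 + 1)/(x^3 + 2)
Divide numerator and denominator by x^3:
lim (1+1/x^3)/(1+2/x^3)=1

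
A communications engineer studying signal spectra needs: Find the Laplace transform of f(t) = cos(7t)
L{cos(wt)} = s/(s² + w²)
L{cos(7t)} = s/(s² + 49)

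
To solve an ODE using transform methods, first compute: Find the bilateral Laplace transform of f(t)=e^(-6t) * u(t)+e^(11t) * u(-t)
For e^(-6t) * u(t): L = 1/(s+6), Re(s) > -6
For e^(11t) * u(-t): L = -1/(s-11), Re(s) < 11
Combined: F(s) = 1/(s+6)-1/(s-11), -6 < Re(s) < 11

Answer: 1/(s+6)-1/(s-11), ROC: -6 < Re(s) < 11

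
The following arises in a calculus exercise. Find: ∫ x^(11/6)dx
Power rule: ∫ x^(11/6) dx = x^(17/6)/(17/6) + C

Answer: (6/17)·x^(17/6) + C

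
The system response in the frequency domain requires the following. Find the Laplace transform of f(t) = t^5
L{t^n}=n!/s^(n + 1)
L{t^5}=5!/s^6=120/s^6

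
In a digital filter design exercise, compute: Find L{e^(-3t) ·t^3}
First shifting: L{e^(at)f(t)} = F(s-a)
L{t^3} = 6/s^4
Shift s → s + 3: 6/(s + 3)^4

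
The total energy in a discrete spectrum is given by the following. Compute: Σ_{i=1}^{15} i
Using formula: Σ i^1=n(n + 1)/2=15·16/2=120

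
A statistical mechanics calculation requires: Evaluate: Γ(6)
Γ(n) = (n-1)! for positive integers
Γ(6) = 5! = 120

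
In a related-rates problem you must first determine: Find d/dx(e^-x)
Chain rule: d/dx[e^u]=e^u · u' where u=-x
u'=-1

Answer: -1·e^-x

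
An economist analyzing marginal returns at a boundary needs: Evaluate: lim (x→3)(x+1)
Polynomial is continuous, so substitute x=3:
1·3 + 1=4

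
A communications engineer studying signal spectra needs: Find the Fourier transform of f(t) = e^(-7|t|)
Using the standard pair: F{e^(-a|t|)}=2a/(a^2 + omega^2)
With a=7: F(omega)=14/(49 + omega^2)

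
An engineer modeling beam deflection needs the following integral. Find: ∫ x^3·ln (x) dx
By parts: u=ln(x), dv=x^3 dx
du=1/x dx, v=x^4/4
=x^4·ln(x)/4 - ∫ x^3/4 dx
=x^4·ln(x)/4 - x^4/16 + C

Answer: x^4(ln(x)/4 - 1/16) + C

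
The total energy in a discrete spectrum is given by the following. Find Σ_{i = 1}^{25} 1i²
= 1·n(n + 1)(2n + 1)/6 = 1·25·26·51/6 = 5525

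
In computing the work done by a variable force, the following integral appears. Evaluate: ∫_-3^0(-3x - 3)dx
Step 1: Find antiderivative F(x)=(-3/2)x^2 - 3x
Step 2: F(0) - F(-3)=0 - (-9/2)=9/2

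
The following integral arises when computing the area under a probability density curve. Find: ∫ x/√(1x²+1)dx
Let u=x²+1, du=2x dx
∫ (1/2)·u^(-1/2) du=√u+C

Answer: √(x²+1)+C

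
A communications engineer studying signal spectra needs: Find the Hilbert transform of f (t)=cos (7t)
The Hilbert transform shifts each frequency component by -pi/2.
H{cos(wt)} = sin(wt)
With w = 7: H{cos(7t)} = sin(7t)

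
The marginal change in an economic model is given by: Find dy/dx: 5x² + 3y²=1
Differentiate: 10x+6y·(dy/dx) = 0
dy/dx = -10x/(6y) = -(5/3)·(x/y)

Answer: dy/dx = -(5/3)·(x/y)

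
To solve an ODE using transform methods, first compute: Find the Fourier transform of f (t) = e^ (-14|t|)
Using the standard pair: F{e^(-a|t|)} = 2a/(a^2+omega^2)
With a = 14: F(omega) = 28/(196+omega^2)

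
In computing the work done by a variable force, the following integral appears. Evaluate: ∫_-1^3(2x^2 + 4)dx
Step 1: Find antiderivative F(x) = (2/3)x^3 + 4x
Step 2: F(3) - F(-1) = 30 - (-14/3) = 104/3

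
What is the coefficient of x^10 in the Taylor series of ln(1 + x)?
ln(1+x)=Σ (-1)^(n+1) x^n/n
Coefficient of x^10=(-1)^11/10=-1/10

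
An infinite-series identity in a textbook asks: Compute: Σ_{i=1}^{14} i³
Using formula: Σ i^3=[n(n + 1)/2]²=[14·15/2]²=11025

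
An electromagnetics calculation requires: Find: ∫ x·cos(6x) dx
By parts: u=x, dv=cos(6x) dx
du=dx, v=sin(6x)/6
=x·sin(6x)/6 + cos(6x)/6² + C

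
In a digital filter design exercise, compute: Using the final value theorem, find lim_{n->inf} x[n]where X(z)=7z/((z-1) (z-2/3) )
Final value theorem: lim x[n] = lim_{z->1} (z-1) * X(z)
(z-1) * X(z) = 7z/(z-2/3)
As z->1: 7/(1 - 2/3) = 7/(1/3) = 21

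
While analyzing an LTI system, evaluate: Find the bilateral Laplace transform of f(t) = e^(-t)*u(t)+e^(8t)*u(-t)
For e^(-t)*u(t): L=1/(s+1), Re(s) > -1
For e^(8t)*u(-t): L=-1/(s-8), Re(s) < 8
Combined: F(s)=1/(s+1)-1/(s-8), -1 < Re(s) < 8

Answer: 1/(s+1)-1/(s-8), ROC: -1 < Re(s) < 8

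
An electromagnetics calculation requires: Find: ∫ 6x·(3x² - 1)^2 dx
Let u=3x² - 1, du=6x dx
∫ u^2 du=u^3/3+C

Answer: (3x² - 1)^3/3+C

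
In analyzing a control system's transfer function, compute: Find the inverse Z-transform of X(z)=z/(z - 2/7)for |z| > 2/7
Standard pair: z/(z-a) <-> a^n * u[n] for causal signals
With a = 2/7: x[n] = (2/7)^n * u[n]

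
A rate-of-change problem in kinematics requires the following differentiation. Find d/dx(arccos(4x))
d/dx[arccos(u)] = -u'/√(1-u²), u = 4x, u' = 4

Answer: -4/√(1-16x²)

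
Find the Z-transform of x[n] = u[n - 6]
Using the time-shift property: Z{u[n-6]}=z^(-6) * z/(z-1)
=z^(-5)/(z-1)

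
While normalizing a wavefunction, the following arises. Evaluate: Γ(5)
Γ(n)=(n-1)! for positive integers
Γ(5)=4!=24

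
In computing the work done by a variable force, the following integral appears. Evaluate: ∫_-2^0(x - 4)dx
Step 1: Find antiderivative F(x) = (1/2)x^2 - 4x
Step 2: F(0) - F(-2) = 0 - (10) = -10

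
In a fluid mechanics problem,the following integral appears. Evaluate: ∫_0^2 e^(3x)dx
Antiderivative: (1/3)e^(3x)
Evaluate: (1/3)(e^6 - 1)

Answer: (e^6 - 1)/3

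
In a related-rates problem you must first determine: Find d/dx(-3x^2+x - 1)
Power rule: d/dx(ax^n) = n·a·x^(n-1)
Term by term: -6·x+1

Answer: -6x+1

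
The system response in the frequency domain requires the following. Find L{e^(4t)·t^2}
First shifting: L{e^(at)f(t)} = F(s-a)
L{t^2} = 2/s^3
Shift s → s-4: 2/(s-4)^3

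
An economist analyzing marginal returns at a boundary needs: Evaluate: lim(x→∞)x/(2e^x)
Apply L'Hôpital 1 times (∞/∞ each time):
Eventually get 1!/(2e^x) → 0

Answer: 0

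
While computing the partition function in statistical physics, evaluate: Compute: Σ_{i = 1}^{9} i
Using formula: Σ i^1=n(n + 1)/2=9·10/2=45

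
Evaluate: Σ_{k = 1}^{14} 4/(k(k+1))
Partial fractions: 4/(k(k + 1)) = 4/k - 4/(k + 1)
Telescoping sum: 4(1 - 1/15) = 4·14/15

Answer: 56/15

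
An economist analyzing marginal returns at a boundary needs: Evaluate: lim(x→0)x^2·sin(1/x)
Squeeze theorem: -|x^2| ≤ x^2·sin(1/x) ≤ |x^2|
Since x^2 → 0 as x → 0, by squeeze theorem the limit is 0

Answer: 0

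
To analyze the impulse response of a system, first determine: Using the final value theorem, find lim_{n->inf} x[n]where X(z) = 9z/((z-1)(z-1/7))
Final value theorem: lim x[n]=lim_{z->1} (z-1)*X(z)
(z-1)*X(z)=9z/(z-1/7)
As z->1: 9/(1-1/7)=9/(6/7)=21/2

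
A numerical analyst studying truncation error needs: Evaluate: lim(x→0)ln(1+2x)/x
L'Hôpital (0/0): lim 2/(1+2x) / 1=2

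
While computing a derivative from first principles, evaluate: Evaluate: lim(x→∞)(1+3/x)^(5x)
Rewrite as [(1+3/x)^x]^5.
lim(1+3/x)^x=e^3, so limit=(e^3)^5=e^15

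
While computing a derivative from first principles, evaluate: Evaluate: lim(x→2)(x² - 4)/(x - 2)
Factor: (x² - 4)=(x-2)(x+2)
Cancel (x-2): lim(x→2) (x+2)=4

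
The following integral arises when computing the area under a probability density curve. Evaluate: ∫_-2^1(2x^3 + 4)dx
Step 1: Find antiderivative F(x) = (1/2)x^4+4x
Step 2: F(1) - F(-2) = 9/2 - (0) = 9/2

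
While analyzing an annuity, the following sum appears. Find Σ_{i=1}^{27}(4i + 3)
=4·Σ i+3·27=4·378+81=1593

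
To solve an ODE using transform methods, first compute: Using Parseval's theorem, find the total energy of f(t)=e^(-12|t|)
Parseval's theorem: E=integral |f(t)|^2 dt=(1/2pi) integral |F(omega)|^2 domega
E=integral_{-inf}^{inf} e^(-24|t|) dt=2*integral_0^inf e^(-24t) dt=2/(2*12)=1/12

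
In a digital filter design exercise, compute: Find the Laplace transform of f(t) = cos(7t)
L{cos(wt)} = s/(s²+w²)
L{cos(7t)} = s/(s²+49)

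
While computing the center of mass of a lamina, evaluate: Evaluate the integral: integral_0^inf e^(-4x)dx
integral_0^inf e^(-4x) dx = [-1/4 * e^(-4x)]_0^inf
= 0 - (-1/4) = 1/4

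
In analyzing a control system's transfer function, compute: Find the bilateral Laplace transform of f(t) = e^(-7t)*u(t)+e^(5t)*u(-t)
For e^(-7t) * u(t): L=1/(s+7), Re(s) > -7
For e^(5t) * u(-t): L=-1/(s-5), Re(s) < 5
Combined: F(s)=1/(s+7)-1/(s-5), -7 < Re(s) < 5

Answer: 1/(s+7)-1/(s-5), ROC: -7 < Re(s) < 5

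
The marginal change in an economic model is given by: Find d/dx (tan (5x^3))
Chain rule: d/dx[tan(u)]=sec²(u)·u' where u=5x^3
u'=15x^2

Answer: 15x^2·sec²(5x^3)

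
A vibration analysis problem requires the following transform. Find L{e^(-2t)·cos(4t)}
First shifting: L{e^(at)f(t)}=F(s-a)
L{cos(4t)}=s/(s² + 16)
Shift: (s + 2)/((s + 2)² + 16)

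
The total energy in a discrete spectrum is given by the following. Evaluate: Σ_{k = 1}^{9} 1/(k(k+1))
Partial fractions: 1/(k(k + 1)) = 1/k - 1/(k + 1)
Telescoping sum: 1(1 - 1/10) = 1·9/10

Answer: 9/10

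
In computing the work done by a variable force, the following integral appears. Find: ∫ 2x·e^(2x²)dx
Let u=2x², du=4x dx
∫ (1/2)e^u du=e^u/2+C

Answer: e^(2x²)/2+C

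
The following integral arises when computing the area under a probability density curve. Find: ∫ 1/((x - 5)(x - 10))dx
Partial fractions: 1/((x-5)(x-10))=A/(x-5)+B/(x-10)
A=-1/5, B=1/5
∫ [-1/5· 1/(x-5)+1/5· 1/(x-10)] dx
=(1/5)[ln|x-10| - ln|x-5|]+C

Answer: (1/5)·ln|(x-10)/(x-5)|+C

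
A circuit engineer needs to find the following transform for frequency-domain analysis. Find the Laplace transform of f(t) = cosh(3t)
L{cosh(at)}=s/(s²-a²)
L{cosh(3t)}=s/(s²-9)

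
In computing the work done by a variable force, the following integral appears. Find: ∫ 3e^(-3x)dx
Since d/dx[e^(-3x)] = -3e^(-3x), we get -1 e^(-3x)+C

Answer: -e^(-3x)+C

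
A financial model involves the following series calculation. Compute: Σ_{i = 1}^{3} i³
Using formula: Σ i^3 = [n(n + 1)/2]² = [3·4/2]² = 36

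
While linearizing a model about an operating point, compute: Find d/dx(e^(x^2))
Chain rule: d/dx[e^u] = e^u · u' where u = x^2
u' = 2x

Answer: 2x·e^(x^2)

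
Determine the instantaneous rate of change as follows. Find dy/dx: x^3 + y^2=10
Differentiate: 3x^2 + 2y·(dy/dx)=0
dy/dx=-3x^2/(2y)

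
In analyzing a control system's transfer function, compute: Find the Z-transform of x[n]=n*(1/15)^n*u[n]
Using the property Z{n * a^n * u[n]} = az/(z-a)^2
With a = 1/15: X(z) = (1/15)z/(z - 1/15)^2, |z| > 1/15

Answer: (1/15)z/(z - 1/15)^2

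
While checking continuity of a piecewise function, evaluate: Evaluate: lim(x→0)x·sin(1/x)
Squeeze theorem: -|x| ≤ x·sin(1/x) ≤ |x|
Since x → 0 as x → 0, by squeeze theorem the limit is 0

Answer: 0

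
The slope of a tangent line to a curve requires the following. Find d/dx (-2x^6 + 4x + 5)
Power rule: d/dx(ax^n)=n·a·x^(n-1)
Term by term: -12·x^5+4

Answer: -12x^5+4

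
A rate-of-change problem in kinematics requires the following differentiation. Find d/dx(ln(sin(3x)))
Chain rule: d/dx[ln(u)]=u'/u where u=sin(3x)
u'=3cos(3x)

Answer: (3cos(3x))/(sin(3x))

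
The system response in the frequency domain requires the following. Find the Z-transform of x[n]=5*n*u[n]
Z{n * u[n]} = z/(z-1)^2
By linearity: Z{5 * n * u[n]} = 5z/(z-1)^2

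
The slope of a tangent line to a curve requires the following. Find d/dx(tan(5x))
Chain rule: d/dx[tan(u)] = sec²(u)·u' where u = 5x
u' = 5

Answer: 5·sec²(5x)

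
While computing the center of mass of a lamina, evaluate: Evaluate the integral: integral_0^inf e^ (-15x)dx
integral_0^inf e^(-15x) dx=[-1/15*e^(-15x)]_0^inf
=0 - (-1/15)=1/15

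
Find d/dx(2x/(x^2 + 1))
Quotient rule: (f/g)'=(f'g - fg')/g²
f=2x, f'=2
g=x^2 + 1, g'=2x

Answer: (2·(x^2 + 1) - 4x^2)/(x^2 + 1)²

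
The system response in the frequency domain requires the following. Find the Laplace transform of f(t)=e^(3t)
L{e^(at)} = 1/(s-a)
L{e^(3t)} = 1/(s-3)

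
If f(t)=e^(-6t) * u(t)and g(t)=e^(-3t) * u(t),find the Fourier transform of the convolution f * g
By the convolution theorem: F{f*g}=F(omega)*G(omega)
F(omega)=1/(6+j*omega), G(omega)=1/(3+j*omega)
F{f*g}=1/((6+j*omega)(3+j*omega))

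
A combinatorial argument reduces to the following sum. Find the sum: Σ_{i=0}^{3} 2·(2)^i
Geometric series: S=a(1 - r^n)/(1 - r)
a=2, r=2, n=4
S=2(1 - 16)/-1=30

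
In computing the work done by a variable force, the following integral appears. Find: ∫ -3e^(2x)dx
Since d/dx[e^(2x)] = 2e^(2x), we get -3/2 e^(2x)+C

Answer: (-3/2)e^(2x)+C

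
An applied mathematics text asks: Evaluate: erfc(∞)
erfc(x)=1 - erf(x); erfc(∞)=1 - erf(∞)=1-1=0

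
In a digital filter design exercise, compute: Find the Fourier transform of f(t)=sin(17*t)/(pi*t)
sin(W * t)/(pi * t)=(W/pi) * sinc(W * t/pi) is the impulse response of the ideal low-pass filter with cutoff W (here W=17).
Its Fourier transform is a rectangular function:
F(omega)=1 for |omega| < 17, 0 otherwise

Answer: rect(omega/34) [i.e., 1 for |omega| < 17, 0 otherwise]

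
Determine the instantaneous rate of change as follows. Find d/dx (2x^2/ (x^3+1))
Quotient rule: (f/g)' = (f'g - fg')/g²
f = 2x^2, f' = 4x
g = x^3+1, g' = 3x^2

Answer: (4x·(x^3+1)-6x^4)/(x^3+1)²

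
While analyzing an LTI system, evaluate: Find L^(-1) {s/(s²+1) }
L^(-1){s/(s² + w²)} = cos(wt)
Here w = 1

Answer: cos(t)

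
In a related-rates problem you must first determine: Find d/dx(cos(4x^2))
Chain rule: d/dx[cos(u)] = -sin(u)·u' where u = 4x^2
u' = 8x

Answer: -8x·sin(4x^2)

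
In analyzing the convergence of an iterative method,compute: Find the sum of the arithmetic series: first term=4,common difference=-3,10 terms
Last term: a_n=4+(10-1)·-3=-23
Sum=n(a_1+a_n)/2=10(4+(-23))/2=-95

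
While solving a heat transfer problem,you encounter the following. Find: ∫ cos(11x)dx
Using substitution u = 11x: ∫ cos(u) du/11 = sin(u)/11+C

Answer: (1/11)sin(11x)+C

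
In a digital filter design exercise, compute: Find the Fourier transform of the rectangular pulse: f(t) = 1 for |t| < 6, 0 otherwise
F(omega)=integral from -6 to 6 of e^(-j * omega * t) dt
=2 * sin(6 * omega)/omega=12 * sinc(6 * omega/pi)

Answer: 2 * sin(6 * omega)/omega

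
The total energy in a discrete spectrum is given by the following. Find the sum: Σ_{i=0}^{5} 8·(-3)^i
Geometric series: S = a(1 - r^n)/(1 - r)
a = 8, r = -3, n = 6
S = 8(1 - 729)/4 = -1456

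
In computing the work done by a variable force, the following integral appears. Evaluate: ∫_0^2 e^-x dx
Antiderivative: -e^-x
Evaluate: -(e^-2-1)

Answer: (e^-2-1)/(-1)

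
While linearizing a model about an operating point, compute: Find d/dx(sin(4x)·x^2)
Product rule: (fg)' = f'g + fg'
f = sin(4x), f' = 4·cos(4x)
g = x^2, g' = 2x

Answer: 4·cos(4x)·x^2 + 2·sin(4x)·x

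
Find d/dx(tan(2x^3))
Chain rule: d/dx[tan(u)] = sec²(u)·u' where u = 2x^3
u' = 6x^2

Answer: 6x^2·sec²(2x^3)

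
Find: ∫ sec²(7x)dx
Since d/dx[tan(7x)] = 7sec²(7x), integral = tan(7x)/7 + C

Answer: (1/7)tan(7x) + C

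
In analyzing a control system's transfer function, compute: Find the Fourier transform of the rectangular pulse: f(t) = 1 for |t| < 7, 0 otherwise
F(omega)=integral from -7 to 7 of e^(-j * omega * t) dt
=2 * sin(7 * omega)/omega=14 * sinc(7 * omega/pi)

Answer: 2 * sin(7 * omega)/omega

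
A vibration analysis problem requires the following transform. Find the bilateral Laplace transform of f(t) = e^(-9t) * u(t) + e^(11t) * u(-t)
For e^(-9t)*u(t): L = 1/(s+9), Re(s) > -9
For e^(11t)*u(-t): L = -1/(s-11), Re(s) < 11
Combined: F(s) = 1/(s+9)-1/(s-11), -9 < Re(s) < 11

Answer: 1/(s+9)-1/(s-11), ROC: -9 < Re(s) < 11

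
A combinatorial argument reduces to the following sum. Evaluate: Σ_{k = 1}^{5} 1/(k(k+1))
Partial fractions: 1/(k(k + 1)) = 1/k - 1/(k + 1)
Telescoping sum: 1(1 - 1/6) = 1·5/6

Answer: 5/6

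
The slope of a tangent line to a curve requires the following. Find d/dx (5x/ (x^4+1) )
Quotient rule: (f/g)'=(f'g - fg')/g²
f=5x, f'=5
g=x^4 + 1, g'=4x^3

Answer: (5·(x^4 + 1) - 20x^4)/(x^4 + 1)²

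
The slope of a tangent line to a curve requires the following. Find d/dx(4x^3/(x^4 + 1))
Quotient rule: (f/g)'=(f'g - fg')/g²
f=4x^3, f'=12x^2
g=x^4 + 1, g'=4x^3

Answer: (12x^2·(x^4 + 1) - 16x^6)/(x^4 + 1)²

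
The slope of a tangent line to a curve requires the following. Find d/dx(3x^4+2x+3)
Power rule: d/dx(ax^n) = n·a·x^(n-1)
Term by term: 12·x^3+2

Answer: 12x^3+2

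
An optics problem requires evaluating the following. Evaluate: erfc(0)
erfc(x) = 1 - erf(x); erfc(0) = 1 - erf(0) = 1-0 = 1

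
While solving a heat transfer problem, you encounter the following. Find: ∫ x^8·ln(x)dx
By parts: u = ln(x), dv = x^8 dx
du = 1/x dx, v = x^9/9
= x^9·ln(x)/9 - ∫ x^8/9 dx
= x^9·ln(x)/9 - x^9/81 + C

Answer: x^9(ln(x)/9 - 1/81) + C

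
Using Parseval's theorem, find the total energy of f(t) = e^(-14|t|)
Parseval's theorem: E = integral |f(t)|^2 dt = (1/2pi) integral |F(omega)|^2 domega
E = integral_{-inf}^{inf} e^(-28|t|) dt = 2 * integral_0^inf e^(-28t) dt = 2/(2 * 14) = 1/14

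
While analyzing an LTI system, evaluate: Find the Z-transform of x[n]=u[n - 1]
Using the time-shift property: Z{u[n-1]} = z^(-1)*z/(z-1)
= z^(0)/(z-1)

Answer: 1/(z-1)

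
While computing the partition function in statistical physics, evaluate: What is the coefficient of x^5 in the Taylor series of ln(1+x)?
ln(1 + x)=Σ (-1)^(n + 1) x^n/n
Coefficient of x^5=(-1)^6/5=1/5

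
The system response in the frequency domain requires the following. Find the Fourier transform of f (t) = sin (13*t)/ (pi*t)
sin(W*t)/(pi*t) = (W/pi)*sinc(W*t/pi) is the impulse response of the ideal low-pass filter with cutoff W (here W = 13).
Its Fourier transform is a rectangular function:
F(omega) = 1 for |omega| < 13, 0 otherwise

Answer: rect(omega/26) [i.e., 1 for |omega| < 13, 0 otherwise]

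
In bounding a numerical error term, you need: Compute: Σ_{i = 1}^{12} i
Using formula: Σ i^1 = n(n+1)/2 = 12·13/2 = 78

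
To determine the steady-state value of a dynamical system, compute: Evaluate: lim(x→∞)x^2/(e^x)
Apply L'Hôpital 2 times (∞/∞ each time):
Eventually get 2!/(e^x) → 0

Answer: 0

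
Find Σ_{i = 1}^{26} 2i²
=2·n(n+1)(2n+1)/6=2·26·27·53/6=12402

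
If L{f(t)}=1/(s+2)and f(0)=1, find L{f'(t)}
L{f'(t)} = s·F(s) - f(0) = s/(s + 2) - 1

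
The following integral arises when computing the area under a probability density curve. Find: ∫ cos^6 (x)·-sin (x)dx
Let u=cos(x), du=-sin(x) dx
∫ u^6 du=u^7/7 + C

Answer: cos^7(x)/7 + C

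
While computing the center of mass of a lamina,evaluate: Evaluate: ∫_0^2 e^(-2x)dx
Antiderivative: (1/(-2))e^(-2x)
Evaluate: (1/(-2))(e^-4-1)

Answer: (e^-4-1)/(-2)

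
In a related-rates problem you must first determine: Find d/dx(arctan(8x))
d/dx[arctan(u)] = u'/(1+u²), u = 8x, u' = 8

Answer: 8/(1+64x²)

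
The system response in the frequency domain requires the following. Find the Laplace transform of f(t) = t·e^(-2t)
L{t·e^(at)} = 1/(s-a)²
L{t·e^(-2t)} = 1/(s+2)²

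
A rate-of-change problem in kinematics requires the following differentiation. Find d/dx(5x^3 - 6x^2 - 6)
Power rule: d/dx(ax^n)=n·a·x^(n-1)
Term by term: 15·x^2 - 12·x

Answer: 15x^2 - 12x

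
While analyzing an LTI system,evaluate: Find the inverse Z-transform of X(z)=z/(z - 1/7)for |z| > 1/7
Standard pair: z/(z-a) <-> a^n*u[n] for causal signals
With a=1/7: x[n]=(1/7)^n*u[n]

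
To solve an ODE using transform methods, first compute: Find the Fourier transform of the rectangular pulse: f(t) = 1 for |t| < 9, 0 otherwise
F(omega) = integral from -9 to 9 of e^(-j * omega * t) dt
= 2 * sin(9 * omega)/omega = 18 * sinc(9 * omega/pi)

Answer: 2 * sin(9 * omega)/omega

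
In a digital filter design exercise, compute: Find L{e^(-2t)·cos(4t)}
First shifting: L{e^(at)f(t)} = F(s-a)
L{cos(4t)} = s/(s² + 16)
Shift: (s + 2)/((s + 2)² + 16)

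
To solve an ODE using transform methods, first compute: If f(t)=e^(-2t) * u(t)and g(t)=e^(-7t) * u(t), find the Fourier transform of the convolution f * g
By the convolution theorem: F{f*g}=F(omega)*G(omega)
F(omega)=1/(2+j*omega), G(omega)=1/(7+j*omega)
F{f*g}=1/((2+j*omega)(7+j*omega))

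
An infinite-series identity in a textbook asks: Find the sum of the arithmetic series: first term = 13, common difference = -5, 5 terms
Last term: a_n = 13+(5-1)·-5 = -7
Sum = n(a_1+a_n)/2 = 5(13+(-7))/2 = 15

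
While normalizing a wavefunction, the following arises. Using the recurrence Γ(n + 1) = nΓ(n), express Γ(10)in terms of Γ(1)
Γ(10)=9Γ(9)=9·8Γ(8)=...=9!·Γ(1)=362880·Γ(1)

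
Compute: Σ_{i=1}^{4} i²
Using formula: Σ i^2=n(n+1)(2n+1)/6=4·5·9/6=30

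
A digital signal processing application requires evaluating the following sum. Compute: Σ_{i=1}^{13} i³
Using formula: Σ i^3=[n(n + 1)/2]²=[13·14/2]²=8281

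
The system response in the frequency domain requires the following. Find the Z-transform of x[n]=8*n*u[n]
Z{n * u[n]}=z/(z-1)^2
By linearity: Z{8 * n * u[n]}=8z/(z-1)^2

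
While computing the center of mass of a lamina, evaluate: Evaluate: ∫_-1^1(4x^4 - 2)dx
Step 1: Find antiderivative F(x) = (4/5)x^5 - 2x
Step 2: F(1) - F(-1) = -6/5 - (6/5) = -12/5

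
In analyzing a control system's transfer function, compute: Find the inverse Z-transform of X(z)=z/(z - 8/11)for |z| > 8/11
Standard pair: z/(z-a) <-> a^n * u[n] for causal signals
With a=8/11: x[n]=(8/11)^n * u[n]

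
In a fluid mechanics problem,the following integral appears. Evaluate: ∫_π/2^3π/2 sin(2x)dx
Antiderivative: -cos(2x)/2
Evaluate at bounds: [-cos(2·3π/2)/2] - [-cos(2·π/2)/2]
= (-(-1)+(-1))/2 = 0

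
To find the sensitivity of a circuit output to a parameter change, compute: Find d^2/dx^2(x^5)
Apply power rule 2 times:
d^1: 5x^4
d^2: 20x^3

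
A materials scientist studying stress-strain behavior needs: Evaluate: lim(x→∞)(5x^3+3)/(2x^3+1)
Divide numerator and denominator by x^3:
lim (5 + 3/x^3)/(2 + 1/x^3)=5/2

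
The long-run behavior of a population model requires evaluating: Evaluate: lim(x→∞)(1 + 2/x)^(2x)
Rewrite as [(1+2/x)^x]^2.
lim(1+2/x)^x = e^2, so limit = (e^2)^2 = e^4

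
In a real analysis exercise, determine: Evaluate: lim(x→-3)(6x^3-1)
Polynomial is continuous, so substitute x=-3:
6·(-3)^3-1=-163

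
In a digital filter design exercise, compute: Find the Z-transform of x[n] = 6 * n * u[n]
Z{n*u[n]}=z/(z-1)^2
By linearity: Z{6*n*u[n]}=6z/(z-1)^2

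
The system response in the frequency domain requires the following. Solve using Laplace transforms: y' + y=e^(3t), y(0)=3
Take L: sY - 3 + Y=1/(s-3)
Y(s + 1)=1/(s-3) + 3
Y=1/((s-3)(s + 1)) + 3/(s + 1)
Partial fractions: 1/((s-3)(s + 1))=(1/4)/(s-3) - (1/4)/(s + 1)
So Y=(1/4)/(s-3) + (11/4)/(s + 1)
Inverse Laplace transform (L^(-1){1/(s-3)}=e^(3t), L^(-1){1/(s + 1)}=e^(-t)):

Answer: y(t)=(1/4)·e^(3t) + (11/4)·e^(-t)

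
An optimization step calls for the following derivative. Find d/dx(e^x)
Chain rule: d/dx[e^u]=e^u · u' where u=x
u'=1

Answer: 1·e^x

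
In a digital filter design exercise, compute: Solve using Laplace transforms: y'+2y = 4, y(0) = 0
Take L of both sides: sY(s)-0+2Y(s) = 4/s
Y(s)(s+2) = 4/s+0
Y(s) = 4/(s(s+2))+0/(s+2)
Partial fractions: 4/(s(s+2)) = 2/s - 2/(s+2)
So Y(s) = 2/s - 2/(s+2)
Inverse transform (L^(-1){1/s} = 1, L^(-1){1/(s+2)} = e^(-2t)):

Answer: y(t) = 2-2·e^(-2t)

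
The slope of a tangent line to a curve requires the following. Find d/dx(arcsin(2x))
d/dx[arcsin(u)]=u'/√(1-u²), u=2x, u'=2

Answer: 2/√(1-4x²)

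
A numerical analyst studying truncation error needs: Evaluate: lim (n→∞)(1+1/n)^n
This is the definition of e^1: lim(1 + 1/n)^n = e^1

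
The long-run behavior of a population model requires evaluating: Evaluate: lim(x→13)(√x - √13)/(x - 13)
Multiply by conjugate (√x+√13)/(√x+√13):
=(x - 13)/((x - 13)(√x+√13))=1/(√x+√13)
As x → 13: 1/(2√13)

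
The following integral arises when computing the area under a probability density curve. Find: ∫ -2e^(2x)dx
Since d/dx[e^(2x)]=2e^(2x), we get -1 e^(2x)+C

Answer: -e^(2x)+C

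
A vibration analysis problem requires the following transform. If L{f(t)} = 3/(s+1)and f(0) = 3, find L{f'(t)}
L{f'(t)} = s·F(s) - f(0) = 3s/(s + 1) - 3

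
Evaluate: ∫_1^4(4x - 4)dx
Step 1: Find antiderivative F(x)=2x^2 - 4x
Step 2: F(4) - F(1)=16 - (-2)=18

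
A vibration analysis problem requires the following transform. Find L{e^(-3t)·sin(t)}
First shifting: L{e^(at)f(t)} = F(s-a)
L{sin(t)} = 1/(s² + 1)
Shift: 1/((s + 3)² + 1)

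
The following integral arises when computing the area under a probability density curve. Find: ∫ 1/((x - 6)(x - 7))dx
Partial fractions: 1/((x-6)(x-7)) = A/(x-6)+B/(x-7)
A = -1, B = 1
∫ [-1· 1/(x-6)+1· 1/(x-7)] dx
= (1)[ln|x-7| - ln|x-6|]+C

Answer: ln|(x-7)/(x-6)|+C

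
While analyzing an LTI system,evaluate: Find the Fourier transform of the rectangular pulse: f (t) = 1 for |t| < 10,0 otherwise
F(omega)=integral from -10 to 10 of e^(-j*omega*t) dt
=2*sin(10*omega)/omega=20*sinc(10*omega/pi)

Answer: 2*sin(10*omega)/omega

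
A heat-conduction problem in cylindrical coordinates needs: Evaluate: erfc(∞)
erfc(x)=1 - erf(x); erfc(∞)=1 - erf(∞)=1 - 1=0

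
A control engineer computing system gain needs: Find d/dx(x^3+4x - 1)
Power rule: d/dx(ax^n)=n·a·x^(n-1)
Term by term: 3·x^2+4

Answer: 3x^2+4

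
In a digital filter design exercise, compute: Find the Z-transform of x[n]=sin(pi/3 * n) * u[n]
Z{sin(w0 * n) * u[n]} = z * sin(w0)/(z^2-2z * cos(w0)+1)
With w0 = pi/3: X(z) = z * sin(pi/3)/(z^2-2z * cos(pi/3)+1)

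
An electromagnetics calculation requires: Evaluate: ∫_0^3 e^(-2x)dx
Antiderivative: (1/(-2))e^(-2x)
Evaluate: (1/(-2))(e^-6-1)

Answer: (e^-6-1)/(-2)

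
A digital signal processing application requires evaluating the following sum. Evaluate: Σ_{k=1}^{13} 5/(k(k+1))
Partial fractions: 5/(k(k + 1))=5/k - 5/(k + 1)
Telescoping sum: 5(1 - 1/14)=5·13/14

Answer: 65/14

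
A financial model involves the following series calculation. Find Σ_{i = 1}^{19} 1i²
= 1·n(n+1)(2n+1)/6 = 1·19·20·39/6 = 2470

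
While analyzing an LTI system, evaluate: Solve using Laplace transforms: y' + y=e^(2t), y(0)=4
Take L: sY - 4 + Y=1/(s-2)
Y(s + 1)=1/(s-2) + 4
Y=1/((s-2)(s + 1)) + 4/(s + 1)
Partial fractions: 1/((s-2)(s + 1))=(1/3)/(s-2) - (1/3)/(s + 1)
So Y=(1/3)/(s-2) + (11/3)/(s + 1)
Inverse Laplace transform (L^(-1){1/(s-2)}=e^(2t), L^(-1){1/(s + 1)}=e^(-t)):

Answer: y(t)=(1/3)·e^(2t) + (11/3)·e^(-t)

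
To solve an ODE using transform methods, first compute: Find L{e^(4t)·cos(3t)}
First shifting: L{e^(at)f(t)} = F(s-a)
L{cos(3t)} = s/(s²+9)
Shift: (s-4)/((s-4)²+9)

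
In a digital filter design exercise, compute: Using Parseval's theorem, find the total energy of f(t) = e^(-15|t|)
Parseval's theorem: E=integral |f(t)|^2 dt=(1/2pi) integral |F(omega)|^2 domega
E=integral_{-inf}^{inf} e^(-30|t|) dt=2*integral_0^inf e^(-30t) dt=2/(2*15)=1/15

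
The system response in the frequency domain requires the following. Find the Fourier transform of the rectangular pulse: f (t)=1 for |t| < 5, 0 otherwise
F(omega) = integral from -5 to 5 of e^(-j * omega * t) dt
= 2 * sin(5 * omega)/omega = 10 * sinc(5 * omega/pi)

Answer: 2 * sin(5 * omega)/omega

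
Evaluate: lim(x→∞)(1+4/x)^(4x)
Rewrite as [(1 + 4/x)^x]^4.
lim(1 + 4/x)^x=e^4, so limit=(e^4)^4=e^16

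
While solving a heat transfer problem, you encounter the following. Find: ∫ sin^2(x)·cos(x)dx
Let u=sin(x), du=cos(x) dx
∫ u^2 du=u^3/3 + C

Answer: sin^3(x)/3 + C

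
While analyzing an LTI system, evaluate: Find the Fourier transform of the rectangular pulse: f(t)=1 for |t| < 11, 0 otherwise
F(omega) = integral from -11 to 11 of e^(-j*omega*t) dt
= 2*sin(11*omega)/omega = 22*sinc(11*omega/pi)

Answer: 2*sin(11*omega)/omega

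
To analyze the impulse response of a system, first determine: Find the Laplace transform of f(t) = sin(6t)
L{sin(wt)} = w/(s² + w²)
L{sin(6t)} = 6/(s² + 36)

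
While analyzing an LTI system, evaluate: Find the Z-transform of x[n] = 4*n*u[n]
Z{n*u[n]} = z/(z-1)^2
By linearity: Z{4*n*u[n]} = 4z/(z-1)^2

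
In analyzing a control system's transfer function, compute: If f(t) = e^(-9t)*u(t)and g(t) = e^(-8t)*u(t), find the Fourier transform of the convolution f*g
By the convolution theorem: F{f * g}=F(omega) * G(omega)
F(omega)=1/(9+j * omega), G(omega)=1/(8+j * omega)
F{f * g}=1/((9+j * omega)(8+j * omega))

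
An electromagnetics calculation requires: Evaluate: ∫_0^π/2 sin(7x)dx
Antiderivative: -cos(7x)/7
Evaluate at bounds: [-cos(7·π/2)/7] - [-cos(7·0)/7]
=(-(0) + (1))/7=1/7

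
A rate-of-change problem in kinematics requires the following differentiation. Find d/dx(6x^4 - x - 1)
Power rule: d/dx(ax^n) = n·a·x^(n-1)
Term by term: 24·x^3 - 1

Answer: 24x^3 - 1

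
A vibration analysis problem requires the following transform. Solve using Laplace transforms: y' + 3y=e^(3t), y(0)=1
Take L: sY - 1 + 3Y=1/(s-3)
Y(s + 3)=1/(s-3) + 1
Y=1/((s-3)(s + 3)) + 1/(s + 3)
Partial fractions: 1/((s-3)(s + 3))=(1/6)/(s-3) - (1/6)/(s + 3)
So Y=(1/6)/(s-3) + (5/6)/(s + 3)
Inverse Laplace transform (L^(-1){1/(s-3)}=e^(3t), L^(-1){1/(s + 3)}=e^(-3t)):

Answer: y(t)=(1/6)·e^(3t) + (5/6)·e^(-3t)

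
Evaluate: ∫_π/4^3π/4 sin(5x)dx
Antiderivative: -cos(5x)/5
Evaluate at bounds: [-cos(5·3π/4)/5] - [-cos(5·π/4)/5]
= (-(√2/2) + (-√2/2))/5 = -√2/5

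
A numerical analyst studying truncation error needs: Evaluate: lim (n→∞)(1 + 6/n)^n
This is the definition of e^6: lim(1 + 6/n)^n = e^6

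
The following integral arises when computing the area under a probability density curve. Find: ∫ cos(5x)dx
Using substitution u = 5x: ∫ cos(u) du/5 = sin(u)/5+C

Answer: (1/5)sin(5x)+C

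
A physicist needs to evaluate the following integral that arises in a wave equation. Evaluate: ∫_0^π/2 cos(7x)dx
Antiderivative: sin(7x)/7
Evaluate at bounds: [sin(7·π/2)/7] - [sin(7·0)/7]
= ((-1) - (0))/7 = -1/7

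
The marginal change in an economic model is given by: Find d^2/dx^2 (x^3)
Apply power rule 2 times:
d^1: 3x^2
d^2: 6x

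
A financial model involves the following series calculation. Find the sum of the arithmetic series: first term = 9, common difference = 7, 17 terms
Last term: a_n=9 + (17 - 1)·7=121
Sum=n(a_1 + a_n)/2=17(9 + 121)/2=1105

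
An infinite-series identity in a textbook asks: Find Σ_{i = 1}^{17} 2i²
= 2·n(n+1)(2n+1)/6 = 2·17·18·35/6 = 3570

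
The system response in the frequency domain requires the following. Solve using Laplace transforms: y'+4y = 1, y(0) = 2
Take L of both sides: sY(s) - 2 + 4Y(s) = 1/s
Y(s)(s + 4) = 1/s + 2
Y(s) = 1/(s(s + 4)) + 2/(s + 4)
Partial fractions: 1/(s(s + 4)) = (1/4)/s - (1/4)/(s + 4)
So Y(s) = (1/4)/s + (7/4)/(s + 4)
Inverse transform (L^(-1){1/s} = 1, L^(-1){1/(s + 4)} = e^(-4t)):

Answer: y(t) = 1/4 + (7/4)·e^(-4t)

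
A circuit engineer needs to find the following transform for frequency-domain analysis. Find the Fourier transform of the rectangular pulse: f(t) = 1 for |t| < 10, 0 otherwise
F(omega) = integral from -10 to 10 of e^(-j*omega*t) dt
= 2*sin(10*omega)/omega = 20*sinc(10*omega/pi)

Answer: 2*sin(10*omega)/omega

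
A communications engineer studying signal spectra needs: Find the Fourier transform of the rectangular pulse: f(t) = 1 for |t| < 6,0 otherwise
F(omega)=integral from -6 to 6 of e^(-j*omega*t) dt
=2*sin(6*omega)/omega=12*sinc(6*omega/pi)

Answer: 2*sin(6*omega)/omega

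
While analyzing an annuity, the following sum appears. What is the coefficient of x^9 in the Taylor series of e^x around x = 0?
Taylor series of e^x=Σ x^n/n!
Coefficient of x^9=1/9!=1/362880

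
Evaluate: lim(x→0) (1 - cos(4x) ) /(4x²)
Using 1-cos(u) ≈ u²/2 for small u:
(1-cos(4x)) ≈ (4x)²/2=16x²/2
So limit=16/(2·4)=2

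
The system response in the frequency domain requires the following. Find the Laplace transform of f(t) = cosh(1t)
L{cosh(at)} = s/(s²-a²)
L{cosh(1t)} = s/(s²-1)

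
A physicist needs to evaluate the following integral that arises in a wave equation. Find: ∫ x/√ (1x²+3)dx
Let u = x² + 3, du = 2x dx
∫ (1/2)·u^(-1/2) du = √u + C

Answer: √(x² + 3) + C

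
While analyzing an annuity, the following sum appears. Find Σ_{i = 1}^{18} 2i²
=2·n(n+1)(2n+1)/6=2·18·19·37/6=4218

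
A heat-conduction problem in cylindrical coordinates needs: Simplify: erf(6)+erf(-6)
erf is odd: erf(-6)=-erf(6)
erf(6)+erf(-6)=erf(6) - erf(6)=0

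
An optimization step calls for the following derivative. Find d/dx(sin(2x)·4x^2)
Product rule: (fg)' = f'g + fg'
f = sin(2x), f' = 2·cos(2x)
g = 4x^2, g' = 8x

Answer: 8·cos(2x)·x^2 + 8·sin(2x)·x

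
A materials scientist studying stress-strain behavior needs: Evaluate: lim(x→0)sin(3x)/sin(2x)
sin(u) ≈ u for small u:
sin(3x)/sin(2x) ≈ 3x/(2x) = 3/2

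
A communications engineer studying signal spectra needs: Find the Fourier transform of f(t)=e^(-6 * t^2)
The Fourier transform of a Gaussian e^(-a*t^2) is sqrt(pi/a)*e^(-omega^2/(4a)).
With a=6: F(omega)=sqrt(pi/6)*e^(-omega^2/24)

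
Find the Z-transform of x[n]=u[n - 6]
Using the time-shift property: Z{u[n-6]}=z^(-6)*z/(z-1)
=z^(-5)/(z-1)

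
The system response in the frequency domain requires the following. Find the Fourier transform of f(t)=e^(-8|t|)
Using the standard pair: F{e^(-a|t|)} = 2a/(a^2 + omega^2)
With a = 8: F(omega) = 16/(64 + omega^2)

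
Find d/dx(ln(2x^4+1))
Chain rule: d/dx[ln(u)] = u'/u where u = 2x^4+1
u' = 8x^3

Answer: (8x^3)/(2x^4+1)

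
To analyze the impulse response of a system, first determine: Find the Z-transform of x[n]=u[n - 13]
Using the time-shift property: Z{u[n-13]} = z^(-13) * z/(z-1)
= z^(-12)/(z-1)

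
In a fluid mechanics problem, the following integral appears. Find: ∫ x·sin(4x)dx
By parts: u = x, dv = sin(4x) dx
du = dx, v = -cos(4x)/4
= -x·cos(4x)/4 + sin(4x)/4² + C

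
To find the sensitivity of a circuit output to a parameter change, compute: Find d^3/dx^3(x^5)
Apply power rule 3 times:
d^1: 5x^4
d^2: 20x^3
d^3: 60x^2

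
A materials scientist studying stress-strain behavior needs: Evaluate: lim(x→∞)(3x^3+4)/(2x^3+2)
Divide numerator and denominator by x^3:
lim (3+4/x^3)/(2+2/x^3)=3/2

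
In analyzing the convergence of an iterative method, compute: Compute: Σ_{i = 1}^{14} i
Using formula: Σ i^1 = n(n + 1)/2 = 14·15/2 = 105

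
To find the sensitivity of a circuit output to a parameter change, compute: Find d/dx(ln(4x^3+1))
Chain rule: d/dx[ln(u)]=u'/u where u=4x^3 + 1
u'=12x^2

Answer: (12x^2)/(4x^3 + 1)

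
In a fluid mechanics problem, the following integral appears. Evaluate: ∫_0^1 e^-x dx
Antiderivative: -e^-x
Evaluate: -(e^-1-1)

Answer: (e^-1-1)/(-1)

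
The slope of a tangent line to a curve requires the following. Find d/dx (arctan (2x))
d/dx[arctan(u)] = u'/(1+u²), u = 2x, u' = 2

Answer: 2/(1+4x²)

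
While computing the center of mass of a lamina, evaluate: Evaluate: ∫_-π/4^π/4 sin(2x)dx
Antiderivative: -cos(2x)/2
Evaluate at bounds: [-cos(2·π/4)/2] - [-cos(2·-π/4)/2]
=(-(0) + (0))/2=0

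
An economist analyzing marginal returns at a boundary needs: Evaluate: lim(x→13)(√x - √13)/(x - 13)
Multiply by conjugate (√x+√13)/(√x+√13):
= (x - 13)/((x - 13)(√x+√13)) = 1/(√x+√13)
As x → 13: 1/(2√13)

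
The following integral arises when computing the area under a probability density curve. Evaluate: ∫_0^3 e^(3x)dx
Antiderivative: (1/3)e^(3x)
Evaluate: (1/3)(e^9-1)

Answer: (e^9-1)/3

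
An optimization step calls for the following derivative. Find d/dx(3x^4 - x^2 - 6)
Power rule: d/dx(ax^n) = n·a·x^(n-1)
Term by term: 12·x^3 - 2·x

Answer: 12x^3 - 2x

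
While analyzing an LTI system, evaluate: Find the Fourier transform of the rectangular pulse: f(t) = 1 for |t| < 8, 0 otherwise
F(omega) = integral from -8 to 8 of e^(-j*omega*t) dt
= 2*sin(8*omega)/omega = 16*sinc(8*omega/pi)

Answer: 2*sin(8*omega)/omega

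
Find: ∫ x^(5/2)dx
Power rule: ∫ x^(5/2) dx = x^(7/2)/(7/2) + C

Answer: (2/7)·x^(7/2) + C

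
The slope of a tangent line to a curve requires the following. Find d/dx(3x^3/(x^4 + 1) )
Quotient rule: (f/g)'=(f'g - fg')/g²
f=3x^3, f'=9x^2
g=x^4 + 1, g'=4x^3

Answer: (9x^2·(x^4 + 1) - 12x^6)/(x^4 + 1)²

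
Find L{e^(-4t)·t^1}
First shifting: L{e^(at)f(t)}=F(s-a)
L{t^1}=1/s^2
Shift s → s+4: 1/(s+4)^2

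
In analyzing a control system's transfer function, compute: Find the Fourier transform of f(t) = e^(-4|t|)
Using the standard pair: F{e^(-a|t|)}=2a/(a^2 + omega^2)
With a=4: F(omega)=8/(16 + omega^2)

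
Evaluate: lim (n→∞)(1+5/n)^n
This is the definition of e^5: lim(1+5/n)^n = e^5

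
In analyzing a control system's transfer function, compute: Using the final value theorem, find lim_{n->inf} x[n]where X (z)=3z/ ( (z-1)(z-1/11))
Final value theorem: lim x[n] = lim_{z->1} (z-1) * X(z)
(z-1) * X(z) = 3z/(z-1/11)
As z->1: 3/(1-1/11) = 3/(10/11) = 33/10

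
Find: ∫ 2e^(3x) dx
Since d/dx[e^(3x)]=3e^(3x), we get 2/3 e^(3x) + C

Answer: (2/3)e^(3x) + C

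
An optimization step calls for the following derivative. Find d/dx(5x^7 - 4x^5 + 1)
Power rule: d/dx(ax^n)=n·a·x^(n-1)
Term by term: 35·x^6 - 20·x^4

Answer: 35x^6 - 20x^4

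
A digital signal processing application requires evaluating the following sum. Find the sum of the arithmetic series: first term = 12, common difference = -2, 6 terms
Last term: a_n = 12+(6-1)·-2 = 2
Sum = n(a_1+a_n)/2 = 6(12+2)/2 = 42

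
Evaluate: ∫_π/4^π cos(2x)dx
Antiderivative: sin(2x)/2
Evaluate at bounds: [sin(2·π)/2] - [sin(2·π/4)/2]
= ((0) - (1))/2 = -1/2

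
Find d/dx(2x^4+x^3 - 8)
Power rule: d/dx(ax^n)=n·a·x^(n-1)
Term by term: 8·x^3+3·x^2

Answer: 8x^3+3x^2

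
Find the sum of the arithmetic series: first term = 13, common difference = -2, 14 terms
Last term: a_n = 13+(14-1)·-2 = -13
Sum = n(a_1+a_n)/2 = 14(13+(-13))/2 = 0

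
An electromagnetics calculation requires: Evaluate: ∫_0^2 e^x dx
Antiderivative: e^x
Evaluate: (e^2-1)

Answer: e^2-1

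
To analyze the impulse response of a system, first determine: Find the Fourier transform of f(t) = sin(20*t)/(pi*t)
sin(W*t)/(pi*t) = (W/pi)*sinc(W*t/pi) is the impulse response of the ideal low-pass filter with cutoff W (here W = 20).
Its Fourier transform is a rectangular function:
F(omega) = 1 for |omega| < 20, 0 otherwise

Answer: rect(omega/40) [i.e., 1 for |omega| < 20, 0 otherwise]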